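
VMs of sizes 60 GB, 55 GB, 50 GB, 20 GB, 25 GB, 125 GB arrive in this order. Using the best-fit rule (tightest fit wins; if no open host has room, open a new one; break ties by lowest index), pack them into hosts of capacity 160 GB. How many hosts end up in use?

3

  60 → host 1 (new)  [load 60/160]
  55 → host 1  [load 115/160]
  50 → host 2 (new)  [load 50/160]
  20 → host 1  [load 135/160]
  25 → host 1  [load 160/160]
  125 → host 3 (new)  [load 125/160]
3 hosts opened.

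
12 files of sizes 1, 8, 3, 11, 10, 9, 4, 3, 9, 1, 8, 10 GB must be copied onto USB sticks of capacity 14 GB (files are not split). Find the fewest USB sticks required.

Total = 11 + 10 + 10 + 9 + 9 + 8 + 8 + 4 + 3 + 3 + 1 + 1 = 77 GB.
Lower bound: ⌈77/14⌉ = 6 USB sticks.
Also, 7 files each exceed 7 GB, and no two of those can share a USB stick, so at least 7 USB sticks are needed.
A packing using 7 USB sticks:
  USB stick 1: 11 + 3 = 14
  USB stick 2: 10 + 4 = 14
  USB stick 3: 10 + 3 + 1 = 14
  USB stick 4: 9 + 1 = 10
  USB stick 5: 9 = 9
  USB stick 6: 8 = 8
  USB stick 7: 8 = 8
This matches the lower bound, so 7 is optimal.

7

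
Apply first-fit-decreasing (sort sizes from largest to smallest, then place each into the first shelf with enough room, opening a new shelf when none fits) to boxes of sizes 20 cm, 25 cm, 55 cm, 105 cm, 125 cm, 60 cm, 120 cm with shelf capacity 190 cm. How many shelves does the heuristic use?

3

Sorted descending: 125, 120, 105, 60, 55, 25, 20.
  125 → shelf 1 (new)  [load 125/190]
  120 → shelf 2 (new)  [load 120/190]
  105 → shelf 3 (new)  [load 105/190]
  60 → shelf 1  [load 185/190]
  55 → shelf 2  [load 175/190]
  25 → shelf 3  [load 130/190]
  20 → shelf 3  [load 150/190]
3 shelves opened.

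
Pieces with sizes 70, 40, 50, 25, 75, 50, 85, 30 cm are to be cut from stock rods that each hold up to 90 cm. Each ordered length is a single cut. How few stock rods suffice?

Total = 85 + 75 + 70 + 50 + 50 + 40 + 30 + 25 = 425 cm.
Lower bound: ⌈425/90⌉ = 5 stock rods.
A packing using 6 stock rods:
  stock rod 1: 85 = 85
  stock rod 2: 75 = 75
  stock rod 3: 70 = 70
  stock rod 4: 50 + 40 = 90
  stock rod 5: 50 + 30 = 80
  stock rod 6: 25 = 25
No arrangement into 5 stock rods stays within capacity, so 6 is optimal.

6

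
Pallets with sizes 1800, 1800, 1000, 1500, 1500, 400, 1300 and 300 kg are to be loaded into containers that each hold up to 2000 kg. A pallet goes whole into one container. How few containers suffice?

Total = 1800 + 1800 + 1500 + 1500 + 1300 + 1000 + 400 + 300 = 9600 kg.
Lower bound: ⌈9600/2000⌉ = 5 containers.
A packing using 6 containers:
  container 1: 1800 = 1800
  container 2: 1800 = 1800
  container 3: 1500 + 400 = 1900
  container 4: 1500 + 300 = 1800
  container 5: 1300 = 1300
  container 6: 1000 = 1000
No arrangement into 5 containers stays within capacity, so 6 is optimal.

6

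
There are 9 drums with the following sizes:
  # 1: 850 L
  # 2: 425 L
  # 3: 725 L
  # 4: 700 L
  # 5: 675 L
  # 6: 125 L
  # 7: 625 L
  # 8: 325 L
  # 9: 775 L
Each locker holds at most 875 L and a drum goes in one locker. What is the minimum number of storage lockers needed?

Total = 850 + 775 + 725 + 700 + 675 + 625 + 425 + 325 + 125 = 5225 L.
Lower bound: ⌈5225/875⌉ = 6 storage lockers.
A packing using 7 storage lockers:
  locker 1: 850 = 850
  locker 2: 775 = 775
  locker 3: 725 + 125 = 850
  locker 4: 700 = 700
  locker 5: 675 = 675
  locker 6: 625 = 625
  locker 7: 425 + 325 = 750
No arrangement into 6 storage lockers stays within capacity, so 7 is optimal.

7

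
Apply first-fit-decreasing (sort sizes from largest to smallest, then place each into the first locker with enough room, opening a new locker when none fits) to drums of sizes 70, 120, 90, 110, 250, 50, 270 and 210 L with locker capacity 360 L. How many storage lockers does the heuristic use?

Sorted descending: 270, 250, 210, 120, 110, 90, 70, 50.
  270 → locker 1 (new)  [load 270/360]
  250 → locker 2 (new)  [load 250/360]
  210 → locker 3 (new)  [load 210/360]
  120 → locker 3  [load 330/360]
  110 → locker 2  [load 360/360]
  90 → locker 1  [load 360/360]
  70 → locker 4 (new)  [load 70/360]
  50 → locker 4  [load 120/360]
4 storage lockers opened.

4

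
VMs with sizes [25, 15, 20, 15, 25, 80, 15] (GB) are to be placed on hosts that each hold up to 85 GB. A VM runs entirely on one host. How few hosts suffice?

3

Total = 80 + 25 + 25 + 20 + 15 + 15 + 15 = 195 GB.
Lower bound: ⌈195/85⌉ = 3 hosts.
A packing using 3 hosts:
  host 1: 80 = 80
  host 2: 25 + 25 + 20 + 15 = 85
  host 3: 15 + 15 = 30
This matches the lower bound, so 3 is optimal.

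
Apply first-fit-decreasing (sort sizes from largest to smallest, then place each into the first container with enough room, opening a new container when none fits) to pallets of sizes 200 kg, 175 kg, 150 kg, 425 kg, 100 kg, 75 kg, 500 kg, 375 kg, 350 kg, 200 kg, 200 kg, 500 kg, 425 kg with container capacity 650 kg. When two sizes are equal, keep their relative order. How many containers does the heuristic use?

Sorted descending: 500, 500, 425, 425, 375, 350, 200, 200, 200, 175, 150, 100, 75.
  500 → container 1 (new)  [load 500/650]
  500 → container 2 (new)  [load 500/650]
  425 → container 3 (new)  [load 425/650]
  425 → container 4 (new)  [load 425/650]
  375 → container 5 (new)  [load 375/650]
  350 → container 6 (new)  [load 350/650]
  200 → container 3  [load 625/650]
  200 → container 4  [load 625/650]
  200 → container 5  [load 575/650]
  175 → container 6  [load 525/650]
  150 → container 1  [load 650/650]
  100 → container 2  [load 600/650]
  75 → container 5  [load 650/650]
6 containers opened.

6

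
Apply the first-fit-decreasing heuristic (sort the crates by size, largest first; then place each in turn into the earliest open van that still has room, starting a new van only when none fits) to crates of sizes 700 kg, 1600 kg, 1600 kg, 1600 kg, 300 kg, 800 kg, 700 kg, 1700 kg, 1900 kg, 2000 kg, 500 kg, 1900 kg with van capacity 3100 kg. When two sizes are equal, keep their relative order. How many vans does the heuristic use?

7

Sorted descending: 2000, 1900, 1900, 1700, 1600, 1600, 1600, 800, 700, 700, 500, 300.
  2000 → van 1 (new)  [load 2000/3100]
  1900 → van 2 (new)  [load 1900/3100]
  1900 → van 3 (new)  [load 1900/3100]
  1700 → van 4 (new)  [load 1700/3100]
  1600 → van 5 (new)  [load 1600/3100]
  1600 → van 6 (new)  [load 1600/3100]
  1600 → van 7 (new)  [load 1600/3100]
  800 → van 1  [load 2800/3100]
  700 → van 2  [load 2600/3100]
  700 → van 3  [load 2600/3100]
  500 → van 2  [load 3100/3100]
  300 → van 1  [load 3100/3100]
7 vans opened.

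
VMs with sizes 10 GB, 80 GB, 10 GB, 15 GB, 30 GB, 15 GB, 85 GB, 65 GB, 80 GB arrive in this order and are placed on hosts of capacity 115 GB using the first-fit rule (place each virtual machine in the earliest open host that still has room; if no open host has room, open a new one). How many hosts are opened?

4

  10 → host 1 (new)  [load 10/115]
  80 → host 1  [load 90/115]
  10 → host 1  [load 100/115]
  15 → host 1  [load 115/115]
  30 → host 2 (new)  [load 30/115]
  15 → host 2  [load 45/115]
  85 → host 3 (new)  [load 85/115]
  65 → host 2  [load 110/115]
  80 → host 4 (new)  [load 80/115]
4 hosts opened.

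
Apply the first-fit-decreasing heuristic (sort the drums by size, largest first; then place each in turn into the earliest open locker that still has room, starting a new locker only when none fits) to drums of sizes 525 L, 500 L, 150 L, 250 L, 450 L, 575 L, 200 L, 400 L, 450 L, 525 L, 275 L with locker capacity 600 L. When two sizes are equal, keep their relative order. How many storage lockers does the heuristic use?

Sorted descending: 575, 525, 525, 500, 450, 450, 400, 275, 250, 200, 150.
  575 → locker 1 (new)  [load 575/600]
  525 → locker 2 (new)  [load 525/600]
  525 → locker 3 (new)  [load 525/600]
  500 → locker 4 (new)  [load 500/600]
  450 → locker 5 (new)  [load 450/600]
  450 → locker 6 (new)  [load 450/600]
  400 → locker 7 (new)  [load 400/600]
  275 → locker 8 (new)  [load 275/600]
  250 → locker 8  [load 525/600]
  200 → locker 7  [load 600/600]
  150 → locker 5  [load 600/600]
8 storage lockers opened.

8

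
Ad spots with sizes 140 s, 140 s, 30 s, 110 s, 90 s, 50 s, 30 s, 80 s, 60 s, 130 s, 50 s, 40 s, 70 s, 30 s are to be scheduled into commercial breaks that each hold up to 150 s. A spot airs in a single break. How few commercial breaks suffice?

Total = 140 + 140 + 130 + 110 + 90 + 80 + 70 + 60 + 50 + 50 + 40 + 30 + 30 + 30 = 1050 s.
Lower bound: ⌈1050/150⌉ = 7 commercial breaks.
A packing using 8 commercial breaks:
  break 1: 140 = 140
  break 2: 140 = 140
  break 3: 130 = 130
  break 4: 110 + 40 = 150
  break 5: 90 + 60 = 150
  break 6: 80 + 70 = 150
  break 7: 50 + 50 + 30 = 130
  break 8: 30 + 30 = 60
No arrangement into 7 commercial breaks stays within capacity, so 8 is optimal.

8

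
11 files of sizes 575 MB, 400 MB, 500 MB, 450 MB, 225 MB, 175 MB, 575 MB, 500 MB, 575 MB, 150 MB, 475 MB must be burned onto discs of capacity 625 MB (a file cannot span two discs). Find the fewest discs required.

Total = 575 + 575 + 575 + 500 + 500 + 475 + 450 + 400 + 225 + 175 + 150 = 4600 MB.
Lower bound: ⌈4600/625⌉ = 8 discs.
A packing using 8 discs:
  disc 1: 575 = 575
  disc 2: 575 = 575
  disc 3: 575 = 575
  disc 4: 500 = 500
  disc 5: 500 = 500
  disc 6: 475 + 150 = 625
  disc 7: 450 + 175 = 625
  disc 8: 400 + 225 = 625
This matches the lower bound, so 8 is optimal.

8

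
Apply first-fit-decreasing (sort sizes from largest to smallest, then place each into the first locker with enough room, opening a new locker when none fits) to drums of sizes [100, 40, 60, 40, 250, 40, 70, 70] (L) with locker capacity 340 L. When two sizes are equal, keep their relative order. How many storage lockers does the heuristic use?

3

Sorted descending: 250, 100, 70, 70, 60, 40, 40, 40.
  250 → locker 1 (new)  [load 250/340]
  100 → locker 2 (new)  [load 100/340]
  70 → locker 1  [load 320/340]
  70 → locker 2  [load 170/340]
  60 → locker 2  [load 230/340]
  40 → locker 2  [load 270/340]
  40 → locker 2  [load 310/340]
  40 → locker 3 (new)  [load 40/340]
3 storage lockers opened.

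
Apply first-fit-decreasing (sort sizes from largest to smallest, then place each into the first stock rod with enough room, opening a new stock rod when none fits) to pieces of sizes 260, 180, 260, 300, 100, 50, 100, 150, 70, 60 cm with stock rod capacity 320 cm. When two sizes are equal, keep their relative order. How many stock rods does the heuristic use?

Sorted descending: 300, 260, 260, 180, 150, 100, 100, 70, 60, 50.
  300 → stock rod 1 (new)  [load 300/320]
  260 → stock rod 2 (new)  [load 260/320]
  260 → stock rod 3 (new)  [load 260/320]
  180 → stock rod 4 (new)  [load 180/320]
  150 → stock rod 5 (new)  [load 150/320]
  100 → stock rod 4  [load 280/320]
  100 → stock rod 5  [load 250/320]
  70 → stock rod 5  [load 320/320]
  60 → stock rod 2  [load 320/320]
  50 → stock rod 3  [load 310/320]
5 stock rods opened.

5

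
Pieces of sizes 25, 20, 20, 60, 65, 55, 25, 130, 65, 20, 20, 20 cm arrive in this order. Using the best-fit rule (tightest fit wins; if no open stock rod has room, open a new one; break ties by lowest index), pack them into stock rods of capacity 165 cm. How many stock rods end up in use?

  25 → stock rod 1 (new)  [load 25/165]
  20 → stock rod 1  [load 45/165]
  20 → stock rod 1  [load 65/165]
  60 → stock rod 1  [load 125/165]
  65 → stock rod 2 (new)  [load 65/165]
  55 → stock rod 2  [load 120/165]
  25 → stock rod 1  [load 150/165]
  130 → stock rod 3 (new)  [load 130/165]
  65 → stock rod 4 (new)  [load 65/165]
  20 → stock rod 3  [load 150/165]
  20 → stock rod 2  [load 140/165]
  20 → stock rod 2  [load 160/165]
4 stock rods opened.

4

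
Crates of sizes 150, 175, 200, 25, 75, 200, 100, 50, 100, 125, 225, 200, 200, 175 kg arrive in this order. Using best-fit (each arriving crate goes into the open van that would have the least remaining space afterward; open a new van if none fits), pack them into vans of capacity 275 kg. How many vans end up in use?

9

  150 → van 1 (new)  [load 150/275]
  175 → van 2 (new)  [load 175/275]
  200 → van 3 (new)  [load 200/275]
  25 → van 3  [load 225/275]
  75 → van 2  [load 250/275]
  200 → van 4 (new)  [load 200/275]
  100 → van 1  [load 250/275]
  50 → van 3  [load 275/275]
  100 → van 5 (new)  [load 100/275]
  125 → van 5  [load 225/275]
  225 → van 6 (new)  [load 225/275]
  200 → van 7 (new)  [load 200/275]
  200 → van 8 (new)  [load 200/275]
  175 → van 9 (new)  [load 175/275]
9 vans opened.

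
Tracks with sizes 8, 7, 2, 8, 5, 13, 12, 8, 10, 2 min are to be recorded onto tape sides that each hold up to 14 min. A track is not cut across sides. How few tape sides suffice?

7

Total = 13 + 12 + 10 + 8 + 8 + 8 + 7 + 5 + 2 + 2 = 75 min.
Lower bound: ⌈75/14⌉ = 6 tape sides.
A packing using 7 tape sides:
  side 1: 13 = 13
  side 2: 12 + 2 = 14
  side 3: 10 + 2 = 12
  side 4: 8 + 5 = 13
  side 5: 8 = 8
  side 6: 8 = 8
  side 7: 7 = 7
No arrangement into 6 tape sides stays within capacity, so 7 is optimal.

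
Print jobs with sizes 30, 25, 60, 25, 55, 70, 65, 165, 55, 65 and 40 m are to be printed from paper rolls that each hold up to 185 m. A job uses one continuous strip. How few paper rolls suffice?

4

Total = 165 + 70 + 65 + 65 + 60 + 55 + 55 + 40 + 30 + 25 + 25 = 655 m.
Lower bound: ⌈655/185⌉ = 4 paper rolls.
A packing using 4 paper rolls:
  roll 1: 165 = 165
  roll 2: 70 + 65 + 40 = 175
  roll 3: 65 + 60 + 55 = 180
  roll 4: 55 + 30 + 25 + 25 = 135
This matches the lower bound, so 4 is optimal.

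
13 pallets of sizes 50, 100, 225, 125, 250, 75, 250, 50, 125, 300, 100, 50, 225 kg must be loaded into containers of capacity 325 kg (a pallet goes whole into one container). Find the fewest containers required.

Total = 300 + 250 + 250 + 225 + 225 + 125 + 125 + 100 + 100 + 75 + 50 + 50 + 50 = 1925 kg.
Lower bound: ⌈1925/325⌉ = 6 containers.
A packing using 7 containers:
  container 1: 300 = 300
  container 2: 250 + 75 = 325
  container 3: 250 + 50 = 300
  container 4: 225 + 100 = 325
  container 5: 225 + 100 = 325
  container 6: 125 + 125 + 50 = 300
  container 7: 50 = 50
No arrangement into 6 containers stays within capacity, so 7 is optimal.

7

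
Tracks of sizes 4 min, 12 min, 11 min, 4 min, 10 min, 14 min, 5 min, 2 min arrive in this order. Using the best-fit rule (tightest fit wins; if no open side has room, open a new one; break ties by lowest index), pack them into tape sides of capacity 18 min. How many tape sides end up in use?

4

  4 → side 1 (new)  [load 4/18]
  12 → side 1  [load 16/18]
  11 → side 2 (new)  [load 11/18]
  4 → side 2  [load 15/18]
  10 → side 3 (new)  [load 10/18]
  14 → side 4 (new)  [load 14/18]
  5 → side 3  [load 15/18]
  2 → side 1  [load 18/18]
4 tape sides opened.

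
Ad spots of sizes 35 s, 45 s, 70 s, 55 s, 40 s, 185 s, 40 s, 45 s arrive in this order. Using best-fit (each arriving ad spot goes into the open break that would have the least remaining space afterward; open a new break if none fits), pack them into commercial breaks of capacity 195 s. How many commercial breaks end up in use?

3

  35 → break 1 (new)  [load 35/195]
  45 → break 1  [load 80/195]
  70 → break 1  [load 150/195]
  55 → break 2 (new)  [load 55/195]
  40 → break 1  [load 190/195]
  185 → break 3 (new)  [load 185/195]
  40 → break 2  [load 95/195]
  45 → break 2  [load 140/195]
3 commercial breaks opened.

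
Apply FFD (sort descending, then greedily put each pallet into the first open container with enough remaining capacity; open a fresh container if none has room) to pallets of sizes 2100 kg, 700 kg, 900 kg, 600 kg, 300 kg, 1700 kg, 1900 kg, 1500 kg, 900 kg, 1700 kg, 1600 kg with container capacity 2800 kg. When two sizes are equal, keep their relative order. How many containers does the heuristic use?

Sorted descending: 2100, 1900, 1700, 1700, 1600, 1500, 900, 900, 700, 600, 300.
  2100 → container 1 (new)  [load 2100/2800]
  1900 → container 2 (new)  [load 1900/2800]
  1700 → container 3 (new)  [load 1700/2800]
  1700 → container 4 (new)  [load 1700/2800]
  1600 → container 5 (new)  [load 1600/2800]
  1500 → container 6 (new)  [load 1500/2800]
  900 → container 2  [load 2800/2800]
  900 → container 3  [load 2600/2800]
  700 → container 1  [load 2800/2800]
  600 → container 4  [load 2300/2800]
  300 → container 4  [load 2600/2800]
6 containers opened.

6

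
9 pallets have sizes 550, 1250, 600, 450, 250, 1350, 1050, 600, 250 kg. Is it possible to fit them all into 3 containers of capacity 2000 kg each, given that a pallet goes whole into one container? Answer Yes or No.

Total = 6350 kg; ⌈6350/2000⌉ = 4.
At least 4 containers are required, but only 3 are allowed.

No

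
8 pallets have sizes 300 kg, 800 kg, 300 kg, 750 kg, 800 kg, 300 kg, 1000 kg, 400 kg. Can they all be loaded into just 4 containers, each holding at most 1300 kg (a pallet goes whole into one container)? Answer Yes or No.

A valid assignment using 4 containers:
  container 1: 1000 + 300 = 1300
  container 2: 800 + 400 = 1200
  container 3: 800 + 300 = 1100
  container 4: 750 + 300 = 1050
Every load is within 1300 kg, so 4 containers suffice.

Yes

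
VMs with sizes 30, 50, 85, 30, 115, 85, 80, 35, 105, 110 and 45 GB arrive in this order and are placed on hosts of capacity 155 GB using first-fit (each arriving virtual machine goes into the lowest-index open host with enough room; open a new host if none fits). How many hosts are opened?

7

  30 → host 1 (new)  [load 30/155]
  50 → host 1  [load 80/155]
  85 → host 2 (new)  [load 85/155]
  30 → host 1  [load 110/155]
  115 → host 3 (new)  [load 115/155]
  85 → host 4 (new)  [load 85/155]
  80 → host 5 (new)  [load 80/155]
  35 → host 1  [load 145/155]
  105 → host 6 (new)  [load 105/155]
  110 → host 7 (new)  [load 110/155]
  45 → host 2  [load 130/155]
7 hosts opened.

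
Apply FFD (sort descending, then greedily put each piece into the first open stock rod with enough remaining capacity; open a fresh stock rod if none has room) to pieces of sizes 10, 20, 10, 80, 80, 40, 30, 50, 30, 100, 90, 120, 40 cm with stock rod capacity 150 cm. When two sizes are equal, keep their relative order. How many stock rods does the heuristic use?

Sorted descending: 120, 100, 90, 80, 80, 50, 40, 40, 30, 30, 20, 10, 10.
  120 → stock rod 1 (new)  [load 120/150]
  100 → stock rod 2 (new)  [load 100/150]
  90 → stock rod 3 (new)  [load 90/150]
  80 → stock rod 4 (new)  [load 80/150]
  80 → stock rod 5 (new)  [load 80/150]
  50 → stock rod 2  [load 150/150]
  40 → stock rod 3  [load 130/150]
  40 → stock rod 4  [load 120/150]
  30 → stock rod 1  [load 150/150]
  30 → stock rod 4  [load 150/150]
  20 → stock rod 3  [load 150/150]
  10 → stock rod 5  [load 90/150]
  10 → stock rod 5  [load 100/150]
5 stock rods opened.

5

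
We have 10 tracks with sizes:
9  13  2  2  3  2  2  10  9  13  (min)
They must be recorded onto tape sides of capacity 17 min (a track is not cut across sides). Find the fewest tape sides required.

5

Total = 13 + 13 + 10 + 9 + 9 + 3 + 2 + 2 + 2 + 2 = 65 min.
Lower bound: ⌈65/17⌉ = 4 tape sides.
Also, 5 tracks each exceed 17/2 min, and no two of those can share a side, so at least 5 tape sides are needed.
A packing using 5 tape sides:
  side 1: 13 + 3 = 16
  side 2: 13 + 2 + 2 = 17
  side 3: 10 + 2 + 2 = 14
  side 4: 9 = 9
  side 5: 9 = 9
This matches the lower bound, so 5 is optimal.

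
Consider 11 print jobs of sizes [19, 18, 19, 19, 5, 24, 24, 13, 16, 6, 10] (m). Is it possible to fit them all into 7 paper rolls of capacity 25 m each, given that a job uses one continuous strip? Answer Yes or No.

Total = 173 m; ⌈173/25⌉ = 7.
8 print jobs each exceed half the capacity and cannot share a roll, forcing at least 8 paper rolls.
At least 8 paper rolls are required, but only 7 are allowed.

No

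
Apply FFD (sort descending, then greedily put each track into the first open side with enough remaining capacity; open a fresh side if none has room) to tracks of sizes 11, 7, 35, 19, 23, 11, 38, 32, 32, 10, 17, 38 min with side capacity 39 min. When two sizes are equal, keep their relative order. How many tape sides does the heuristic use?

8

Sorted descending: 38, 38, 35, 32, 32, 23, 19, 17, 11, 11, 10, 7.
  38 → side 1 (new)  [load 38/39]
  38 → side 2 (new)  [load 38/39]
  35 → side 3 (new)  [load 35/39]
  32 → side 4 (new)  [load 32/39]
  32 → side 5 (new)  [load 32/39]
  23 → side 6 (new)  [load 23/39]
  19 → side 7 (new)  [load 19/39]
  17 → side 7  [load 36/39]
  11 → side 6  [load 34/39]
  11 → side 8 (new)  [load 11/39]
  10 → side 8  [load 21/39]
  7 → side 4  [load 39/39]
8 tape sides opened.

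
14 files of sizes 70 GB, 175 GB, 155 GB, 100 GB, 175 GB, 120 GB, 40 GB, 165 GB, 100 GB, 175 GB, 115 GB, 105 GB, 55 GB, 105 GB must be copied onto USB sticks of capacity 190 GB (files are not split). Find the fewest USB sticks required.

11

Total = 175 + 175 + 175 + 165 + 155 + 120 + 115 + 105 + 105 + 100 + 100 + 70 + 55 + 40 = 1655 GB.
Lower bound: ⌈1655/190⌉ = 9 USB sticks.
Also, 11 files each exceed 95 GB, and no two of those can share a USB stick, so at least 11 USB sticks are needed.
A packing using 11 USB sticks:
  USB stick 1: 175 = 175
  USB stick 2: 175 = 175
  USB stick 3: 175 = 175
  USB stick 4: 165 = 165
  USB stick 5: 155 = 155
  USB stick 6: 120 + 70 = 190
  USB stick 7: 115 + 55 = 170
  USB stick 8: 105 + 40 = 145
  USB stick 9: 105 = 105
  USB stick 10: 100 = 100
  USB stick 11: 100 = 100
This matches the lower bound, so 11 is optimal.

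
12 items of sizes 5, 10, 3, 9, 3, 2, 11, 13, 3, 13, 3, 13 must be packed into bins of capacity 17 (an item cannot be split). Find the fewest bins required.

6

Total = 13 + 13 + 13 + 11 + 10 + 9 + 5 + 3 + 3 + 3 + 3 + 2 = 88.
Lower bound: ⌈88/17⌉ = 6 bins.
A packing using 6 bins:
  bin 1: 13 + 3 = 16
  bin 2: 13 + 3 = 16
  bin 3: 13 + 3 = 16
  bin 4: 11 + 5 = 16
  bin 5: 10 + 3 + 2 = 15
  bin 6: 9 = 9
This matches the lower bound, so 6 is optimal.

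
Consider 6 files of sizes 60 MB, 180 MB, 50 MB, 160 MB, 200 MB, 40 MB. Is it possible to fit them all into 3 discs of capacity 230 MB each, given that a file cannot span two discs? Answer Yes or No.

No

Total = 690 MB; ⌈690/230⌉ = 3.
The bound of 3 does not rule out 3, but exhaustive search shows no assignment into 3 discs of capacity 230 MB exists — the minimum is 4.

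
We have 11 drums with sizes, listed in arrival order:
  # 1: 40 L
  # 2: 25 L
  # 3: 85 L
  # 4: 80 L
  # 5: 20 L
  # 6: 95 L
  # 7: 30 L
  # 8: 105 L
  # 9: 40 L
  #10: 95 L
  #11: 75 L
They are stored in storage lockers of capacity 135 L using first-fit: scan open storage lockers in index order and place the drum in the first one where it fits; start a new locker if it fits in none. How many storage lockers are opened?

  40 → locker 1 (new)  [load 40/135]
  25 → locker 1  [load 65/135]
  85 → locker 2 (new)  [load 85/135]
  80 → locker 3 (new)  [load 80/135]
  20 → locker 1  [load 85/135]
  95 → locker 4 (new)  [load 95/135]
  30 → locker 1  [load 115/135]
  105 → locker 5 (new)  [load 105/135]
  40 → locker 2  [load 125/135]
  95 → locker 6 (new)  [load 95/135]
  75 → locker 7 (new)  [load 75/135]
7 storage lockers opened.

7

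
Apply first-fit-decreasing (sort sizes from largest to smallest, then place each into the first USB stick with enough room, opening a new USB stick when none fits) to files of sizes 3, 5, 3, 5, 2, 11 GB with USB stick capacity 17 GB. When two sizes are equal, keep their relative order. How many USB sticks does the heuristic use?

2

Sorted descending: 11, 5, 5, 3, 3, 2.
  11 → USB stick 1 (new)  [load 11/17]
  5 → USB stick 1  [load 16/17]
  5 → USB stick 2 (new)  [load 5/17]
  3 → USB stick 2  [load 8/17]
  3 → USB stick 2  [load 11/17]
  2 → USB stick 2  [load 13/17]
2 USB sticks opened.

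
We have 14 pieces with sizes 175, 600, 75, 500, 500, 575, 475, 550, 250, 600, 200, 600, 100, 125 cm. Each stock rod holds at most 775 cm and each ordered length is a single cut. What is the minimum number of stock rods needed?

Total = 600 + 600 + 600 + 575 + 550 + 500 + 500 + 475 + 250 + 200 + 175 + 125 + 100 + 75 = 5325 cm.
Lower bound: ⌈5325/775⌉ = 7 stock rods.
Also, 8 pieces each exceed 775/2 cm, and no two of those can share a stock rod, so at least 8 stock rods are needed.
A packing using 8 stock rods:
  stock rod 1: 600 + 175 = 775
  stock rod 2: 600 + 125 = 725
  stock rod 3: 600 + 100 + 75 = 775
  stock rod 4: 575 + 200 = 775
  stock rod 5: 550 = 550
  stock rod 6: 500 + 250 = 750
  stock rod 7: 500 = 500
  stock rod 8: 475 = 475
This matches the lower bound, so 8 is optimal.

8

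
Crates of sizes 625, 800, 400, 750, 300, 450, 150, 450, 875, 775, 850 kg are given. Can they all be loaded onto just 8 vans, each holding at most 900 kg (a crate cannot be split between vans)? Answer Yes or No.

A valid assignment using 8 vans:
  van 1: 875 = 875
  van 2: 850 = 850
  van 3: 800 = 800
  van 4: 775 = 775
  van 5: 750 + 150 = 900
  van 6: 625 = 625
  van 7: 450 + 450 = 900
  van 8: 400 + 300 = 700
Every load is within 900 kg, so 8 vans suffice.

Yes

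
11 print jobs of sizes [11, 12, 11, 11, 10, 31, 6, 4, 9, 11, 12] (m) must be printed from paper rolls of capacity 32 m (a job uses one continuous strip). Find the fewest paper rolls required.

5

Total = 31 + 12 + 12 + 11 + 11 + 11 + 11 + 10 + 9 + 6 + 4 = 128 m.
Lower bound: ⌈128/32⌉ = 4 paper rolls.
A packing using 5 paper rolls:
  roll 1: 31 = 31
  roll 2: 12 + 12 + 6 = 30
  roll 3: 11 + 11 + 10 = 32
  roll 4: 11 + 11 + 9 = 31
  roll 5: 4 = 4
No arrangement into 4 paper rolls stays within capacity, so 5 is optimal.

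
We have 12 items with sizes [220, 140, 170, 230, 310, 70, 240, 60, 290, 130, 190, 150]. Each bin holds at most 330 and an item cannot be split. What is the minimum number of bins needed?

Total = 310 + 290 + 240 + 230 + 220 + 190 + 170 + 150 + 140 + 130 + 70 + 60 = 2200.
Lower bound: ⌈2200/330⌉ = 7 bins.
A packing using 8 bins:
  bin 1: 310 = 310
  bin 2: 290 = 290
  bin 3: 240 + 70 = 310
  bin 4: 230 + 60 = 290
  bin 5: 220 = 220
  bin 6: 190 + 140 = 330
  bin 7: 170 + 150 = 320
  bin 8: 130 = 130
No arrangement into 7 bins stays within capacity, so 8 is optimal.

8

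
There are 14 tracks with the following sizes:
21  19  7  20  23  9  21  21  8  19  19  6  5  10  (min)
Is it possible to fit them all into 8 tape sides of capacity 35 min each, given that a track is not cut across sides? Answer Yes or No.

A valid assignment using 8 tape sides:
  side 1: 23 + 10 = 33
  side 2: 21 + 9 + 5 = 35
  side 3: 21 + 8 + 6 = 35
  side 4: 21 + 7 = 28
  side 5: 20 = 20
  side 6: 19 = 19
  side 7: 19 = 19
  side 8: 19 = 19
Every load is within 35 min, so 8 tape sides suffice.

Yes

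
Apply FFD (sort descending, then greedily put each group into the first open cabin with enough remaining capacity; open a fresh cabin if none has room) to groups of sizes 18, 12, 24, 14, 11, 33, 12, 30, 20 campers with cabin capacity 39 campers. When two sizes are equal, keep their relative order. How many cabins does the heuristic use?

Sorted descending: 33, 30, 24, 20, 18, 14, 12, 12, 11.
  33 → cabin 1 (new)  [load 33/39]
  30 → cabin 2 (new)  [load 30/39]
  24 → cabin 3 (new)  [load 24/39]
  20 → cabin 4 (new)  [load 20/39]
  18 → cabin 4  [load 38/39]
  14 → cabin 3  [load 38/39]
  12 → cabin 5 (new)  [load 12/39]
  12 → cabin 5  [load 24/39]
  11 → cabin 5  [load 35/39]
5 cabins opened.

5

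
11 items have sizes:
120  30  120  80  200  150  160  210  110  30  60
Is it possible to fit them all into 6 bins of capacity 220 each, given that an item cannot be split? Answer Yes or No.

Total = 1270; ⌈1270/220⌉ = 6.
The bound of 6 does not rule out 6, but exhaustive search shows no assignment into 6 bins of capacity 220 exists — the minimum is 7.

No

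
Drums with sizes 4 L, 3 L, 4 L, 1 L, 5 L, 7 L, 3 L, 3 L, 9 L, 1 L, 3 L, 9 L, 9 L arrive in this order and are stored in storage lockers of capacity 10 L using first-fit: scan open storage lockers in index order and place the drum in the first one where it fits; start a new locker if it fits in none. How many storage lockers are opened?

  4 → locker 1 (new)  [load 4/10]
  3 → locker 1  [load 7/10]
  4 → locker 2 (new)  [load 4/10]
  1 → locker 1  [load 8/10]
  5 → locker 2  [load 9/10]
  7 → locker 3 (new)  [load 7/10]
  3 → locker 3  [load 10/10]
  3 → locker 4 (new)  [load 3/10]
  9 → locker 5 (new)  [load 9/10]
  1 → locker 1  [load 9/10]
  3 → locker 4  [load 6/10]
  9 → locker 6 (new)  [load 9/10]
  9 → locker 7 (new)  [load 9/10]
7 storage lockers opened.

7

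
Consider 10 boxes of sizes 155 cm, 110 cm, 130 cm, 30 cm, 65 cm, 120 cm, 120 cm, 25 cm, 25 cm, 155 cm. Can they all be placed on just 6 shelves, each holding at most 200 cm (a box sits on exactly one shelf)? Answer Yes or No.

A valid assignment using 6 shelves:
  shelf 1: 155 + 30 = 185
  shelf 2: 155 + 25 = 180
  shelf 3: 130 + 65 = 195
  shelf 4: 120 + 25 = 145
  shelf 5: 120 = 120
  shelf 6: 110 = 110
Every load is within 200 cm, so 6 shelves suffice.

Yes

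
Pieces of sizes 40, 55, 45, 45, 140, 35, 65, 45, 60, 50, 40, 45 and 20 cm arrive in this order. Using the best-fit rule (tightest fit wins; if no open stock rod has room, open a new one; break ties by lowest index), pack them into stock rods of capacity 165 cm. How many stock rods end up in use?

  40 → stock rod 1 (new)  [load 40/165]
  55 → stock rod 1  [load 95/165]
  45 → stock rod 1  [load 140/165]
  45 → stock rod 2 (new)  [load 45/165]
  140 → stock rod 3 (new)  [load 140/165]
  35 → stock rod 2  [load 80/165]
  65 → stock rod 2  [load 145/165]
  45 → stock rod 4 (new)  [load 45/165]
  60 → stock rod 4  [load 105/165]
  50 → stock rod 4  [load 155/165]
  40 → stock rod 5 (new)  [load 40/165]
  45 → stock rod 5  [load 85/165]
  20 → stock rod 2  [load 165/165]
5 stock rods opened.

5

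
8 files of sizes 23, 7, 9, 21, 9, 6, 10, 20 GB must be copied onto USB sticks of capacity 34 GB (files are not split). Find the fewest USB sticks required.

Total = 23 + 21 + 20 + 10 + 9 + 9 + 7 + 6 = 105 GB.
Lower bound: ⌈105/34⌉ = 4 USB sticks.
A packing using 4 USB sticks:
  USB stick 1: 23 + 10 = 33
  USB stick 2: 21 + 9 = 30
  USB stick 3: 20 + 9 = 29
  USB stick 4: 7 + 6 = 13
This matches the lower bound, so 4 is optimal.

4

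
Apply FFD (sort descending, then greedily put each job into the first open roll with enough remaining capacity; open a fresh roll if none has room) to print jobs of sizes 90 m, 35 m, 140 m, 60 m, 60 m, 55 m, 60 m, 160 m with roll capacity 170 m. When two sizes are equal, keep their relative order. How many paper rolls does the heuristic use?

5

Sorted descending: 160, 140, 90, 60, 60, 60, 55, 35.
  160 → roll 1 (new)  [load 160/170]
  140 → roll 2 (new)  [load 140/170]
  90 → roll 3 (new)  [load 90/170]
  60 → roll 3  [load 150/170]
  60 → roll 4 (new)  [load 60/170]
  60 → roll 4  [load 120/170]
  55 → roll 5 (new)  [load 55/170]
  35 → roll 4  [load 155/170]
5 paper rolls opened.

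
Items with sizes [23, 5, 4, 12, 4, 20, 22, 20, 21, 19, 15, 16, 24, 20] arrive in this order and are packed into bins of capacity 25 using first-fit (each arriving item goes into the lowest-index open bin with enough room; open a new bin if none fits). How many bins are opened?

  23 → bin 1 (new)  [load 23/25]
  5 → bin 2 (new)  [load 5/25]
  4 → bin 2  [load 9/25]
  12 → bin 2  [load 21/25]
  4 → bin 2  [load 25/25]
  20 → bin 3 (new)  [load 20/25]
  22 → bin 4 (new)  [load 22/25]
  20 → bin 5 (new)  [load 20/25]
  21 → bin 6 (new)  [load 21/25]
  19 → bin 7 (new)  [load 19/25]
  15 → bin 8 (new)  [load 15/25]
  16 → bin 9 (new)  [load 16/25]
  24 → bin 10 (new)  [load 24/25]
  20 → bin 11 (new)  [load 20/25]
11 bins opened.

11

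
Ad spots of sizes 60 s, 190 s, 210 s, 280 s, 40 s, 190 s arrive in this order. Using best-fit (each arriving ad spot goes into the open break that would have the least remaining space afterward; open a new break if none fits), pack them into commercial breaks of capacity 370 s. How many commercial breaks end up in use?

  60 → break 1 (new)  [load 60/370]
  190 → break 1  [load 250/370]
  210 → break 2 (new)  [load 210/370]
  280 → break 3 (new)  [load 280/370]
  40 → break 3  [load 320/370]
  190 → break 4 (new)  [load 190/370]
4 commercial breaks opened.

4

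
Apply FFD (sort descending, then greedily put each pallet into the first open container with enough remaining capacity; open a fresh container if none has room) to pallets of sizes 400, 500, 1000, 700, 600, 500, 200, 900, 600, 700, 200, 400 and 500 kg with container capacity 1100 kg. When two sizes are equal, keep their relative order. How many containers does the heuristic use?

Sorted descending: 1000, 900, 700, 700, 600, 600, 500, 500, 500, 400, 400, 200, 200.
  1000 → container 1 (new)  [load 1000/1100]
  900 → container 2 (new)  [load 900/1100]
  700 → container 3 (new)  [load 700/1100]
  700 → container 4 (new)  [load 700/1100]
  600 → container 5 (new)  [load 600/1100]
  600 → container 6 (new)  [load 600/1100]
  500 → container 5  [load 1100/1100]
  500 → container 6  [load 1100/1100]
  500 → container 7 (new)  [load 500/1100]
  400 → container 3  [load 1100/1100]
  400 → container 4  [load 1100/1100]
  200 → container 2  [load 1100/1100]
  200 → container 7  [load 700/1100]
7 containers opened.

7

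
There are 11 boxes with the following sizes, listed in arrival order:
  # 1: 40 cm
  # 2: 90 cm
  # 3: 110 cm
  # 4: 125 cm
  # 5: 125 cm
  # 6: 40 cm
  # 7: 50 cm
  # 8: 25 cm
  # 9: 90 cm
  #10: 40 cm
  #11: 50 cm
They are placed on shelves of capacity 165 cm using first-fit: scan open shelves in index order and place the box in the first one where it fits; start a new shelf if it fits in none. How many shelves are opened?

6

  40 → shelf 1 (new)  [load 40/165]
  90 → shelf 1  [load 130/165]
  110 → shelf 2 (new)  [load 110/165]
  125 → shelf 3 (new)  [load 125/165]
  125 → shelf 4 (new)  [load 125/165]
  40 → shelf 2  [load 150/165]
  50 → shelf 5 (new)  [load 50/165]
  25 → shelf 1  [load 155/165]
  90 → shelf 5  [load 140/165]
  40 → shelf 3  [load 165/165]
  50 → shelf 6 (new)  [load 50/165]
6 shelves opened.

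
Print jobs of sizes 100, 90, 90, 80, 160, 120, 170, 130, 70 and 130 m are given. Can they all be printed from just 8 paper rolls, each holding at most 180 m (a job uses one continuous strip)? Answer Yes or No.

A valid assignment using 8 paper rolls:
  roll 1: 170 = 170
  roll 2: 160 = 160
  roll 3: 130 = 130
  roll 4: 130 = 130
  roll 5: 120 = 120
  roll 6: 100 + 80 = 180
  roll 7: 90 + 90 = 180
  roll 8: 70 = 70
Every load is within 180 m, so 8 paper rolls suffice.

Yes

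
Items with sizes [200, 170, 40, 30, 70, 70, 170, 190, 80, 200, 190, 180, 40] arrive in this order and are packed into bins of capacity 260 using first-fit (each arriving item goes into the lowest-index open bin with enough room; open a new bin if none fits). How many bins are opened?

  200 → bin 1 (new)  [load 200/260]
  170 → bin 2 (new)  [load 170/260]
  40 → bin 1  [load 240/260]
  30 → bin 2  [load 200/260]
  70 → bin 3 (new)  [load 70/260]
  70 → bin 3  [load 140/260]
  170 → bin 4 (new)  [load 170/260]
  190 → bin 5 (new)  [load 190/260]
  80 → bin 3  [load 220/260]
  200 → bin 6 (new)  [load 200/260]
  190 → bin 7 (new)  [load 190/260]
  180 → bin 8 (new)  [load 180/260]
  40 → bin 2  [load 240/260]
8 bins opened.

8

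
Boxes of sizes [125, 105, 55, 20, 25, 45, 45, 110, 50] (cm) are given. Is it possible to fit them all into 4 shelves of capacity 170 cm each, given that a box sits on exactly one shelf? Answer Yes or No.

A valid assignment using 4 shelves:
  shelf 1: 125 + 45 = 170
  shelf 2: 110 + 55 = 165
  shelf 3: 105 + 50 = 155
  shelf 4: 45 + 25 + 20 = 90
Every load is within 170 cm, so 4 shelves suffice.

Yes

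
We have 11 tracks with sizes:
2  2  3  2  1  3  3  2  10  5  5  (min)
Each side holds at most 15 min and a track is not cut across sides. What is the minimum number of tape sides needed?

3

Total = 10 + 5 + 5 + 3 + 3 + 3 + 2 + 2 + 2 + 2 + 1 = 38 min.
Lower bound: ⌈38/15⌉ = 3 tape sides.
A packing using 3 tape sides:
  side 1: 10 + 5 = 15
  side 2: 5 + 3 + 3 + 3 + 1 = 15
  side 3: 2 + 2 + 2 + 2 = 8
This matches the lower bound, so 3 is optimal.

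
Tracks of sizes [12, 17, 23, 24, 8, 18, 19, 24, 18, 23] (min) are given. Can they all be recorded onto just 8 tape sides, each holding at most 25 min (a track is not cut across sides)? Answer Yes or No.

Total = 186 min; ⌈186/25⌉ = 8.
The bound of 8 does not rule out 8, but exhaustive search shows no assignment into 8 tape sides of capacity 25 min exists — the minimum is 9.

No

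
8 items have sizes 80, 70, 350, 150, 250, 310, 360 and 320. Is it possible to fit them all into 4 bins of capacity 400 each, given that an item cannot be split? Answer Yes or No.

Total = 1890; ⌈1890/400⌉ = 5.
At least 5 bins are required, but only 4 are allowed.

No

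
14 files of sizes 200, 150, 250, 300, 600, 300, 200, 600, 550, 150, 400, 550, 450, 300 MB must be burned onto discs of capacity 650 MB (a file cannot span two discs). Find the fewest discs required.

9

Total = 600 + 600 + 550 + 550 + 450 + 400 + 300 + 300 + 300 + 250 + 200 + 200 + 150 + 150 = 5000 MB.
Lower bound: ⌈5000/650⌉ = 8 discs.
A packing using 9 discs:
  disc 1: 600 = 600
  disc 2: 600 = 600
  disc 3: 550 = 550
  disc 4: 550 = 550
  disc 5: 450 + 200 = 650
  disc 6: 400 + 250 = 650
  disc 7: 300 + 300 = 600
  disc 8: 300 + 200 + 150 = 650
  disc 9: 150 = 150
No arrangement into 8 discs stays within capacity, so 9 is optimal.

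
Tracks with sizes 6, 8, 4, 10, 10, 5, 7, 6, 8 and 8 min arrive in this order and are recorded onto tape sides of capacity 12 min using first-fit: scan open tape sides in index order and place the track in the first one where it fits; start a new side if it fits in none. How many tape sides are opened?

8

  6 → side 1 (new)  [load 6/12]
  8 → side 2 (new)  [load 8/12]
  4 → side 1  [load 10/12]
  10 → side 3 (new)  [load 10/12]
  10 → side 4 (new)  [load 10/12]
  5 → side 5 (new)  [load 5/12]
  7 → side 5  [load 12/12]
  6 → side 6 (new)  [load 6/12]
  8 → side 7 (new)  [load 8/12]
  8 → side 8 (new)  [load 8/12]
8 tape sides opened.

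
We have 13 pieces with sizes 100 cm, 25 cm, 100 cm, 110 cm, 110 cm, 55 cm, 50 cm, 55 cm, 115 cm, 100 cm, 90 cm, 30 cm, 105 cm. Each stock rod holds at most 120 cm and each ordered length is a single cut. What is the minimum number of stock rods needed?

10

Total = 115 + 110 + 110 + 105 + 100 + 100 + 100 + 90 + 55 + 55 + 50 + 30 + 25 = 1045 cm.
Lower bound: ⌈1045/120⌉ = 9 stock rods.
A packing using 10 stock rods:
  stock rod 1: 115 = 115
  stock rod 2: 110 = 110
  stock rod 3: 110 = 110
  stock rod 4: 105 = 105
  stock rod 5: 100 = 100
  stock rod 6: 100 = 100
  stock rod 7: 100 = 100
  stock rod 8: 90 + 30 = 120
  stock rod 9: 55 + 55 = 110
  stock rod 10: 50 + 25 = 75
No arrangement into 9 stock rods stays within capacity, so 10 is optimal.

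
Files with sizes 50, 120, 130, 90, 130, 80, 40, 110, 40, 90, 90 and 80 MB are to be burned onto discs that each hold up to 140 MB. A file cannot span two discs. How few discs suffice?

Total = 130 + 130 + 120 + 110 + 90 + 90 + 90 + 80 + 80 + 50 + 40 + 40 = 1050 MB.
Lower bound: ⌈1050/140⌉ = 8 discs.
Also, 9 files each exceed 70 MB, and no two of those can share a disc, so at least 9 discs are needed.
A packing using 9 discs:
  disc 1: 130 = 130
  disc 2: 130 = 130
  disc 3: 120 = 120
  disc 4: 110 = 110
  disc 5: 90 + 50 = 140
  disc 6: 90 + 40 = 130
  disc 7: 90 + 40 = 130
  disc 8: 80 = 80
  disc 9: 80 = 80
This matches the lower bound, so 9 is optimal.

9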